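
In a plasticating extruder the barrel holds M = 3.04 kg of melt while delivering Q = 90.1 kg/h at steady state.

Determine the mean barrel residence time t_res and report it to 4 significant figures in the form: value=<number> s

value=121.5 s

Convert throughput: Q = 90.1 kg/h = 90.1/3600 = 0.0250278 kg/s
Mean residence time: t_res = M/Q_s = 3.04 kg / 0.0250278 kg/s = 121.465 s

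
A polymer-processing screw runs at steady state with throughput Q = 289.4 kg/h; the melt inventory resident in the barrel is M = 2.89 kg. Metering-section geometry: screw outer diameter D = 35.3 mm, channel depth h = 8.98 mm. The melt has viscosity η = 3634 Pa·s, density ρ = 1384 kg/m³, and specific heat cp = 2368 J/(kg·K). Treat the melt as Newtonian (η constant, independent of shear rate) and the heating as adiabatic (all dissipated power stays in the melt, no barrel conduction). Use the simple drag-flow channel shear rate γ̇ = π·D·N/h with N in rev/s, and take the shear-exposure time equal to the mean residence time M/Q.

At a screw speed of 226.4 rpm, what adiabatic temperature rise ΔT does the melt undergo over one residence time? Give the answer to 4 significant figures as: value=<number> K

Throughput in SI: Q_s = 289.4 kg/h ÷ 3600 s/h = 0.0803889 kg/s
Mean residence time: t_res = M/Q_s = 2.89 kg / 0.0803889 kg/s = 35.9502 s
D = 35.3 mm = 0.0353 m;  h = 8.98 mm = 0.00898 m;  N = 226.4 rpm / 60 = 3.77333 rev/s
γ̇ = π·D·N / h = π · 0.0353 · 3.77333 / 0.00898 = 46.5987 s⁻¹
ΔT = η·γ̇²·t_res / (ρ·cp) = 3634 · (46.5987)² · 35.9502 / (1384 · 2368) = 86.5597 K

value=86.56 K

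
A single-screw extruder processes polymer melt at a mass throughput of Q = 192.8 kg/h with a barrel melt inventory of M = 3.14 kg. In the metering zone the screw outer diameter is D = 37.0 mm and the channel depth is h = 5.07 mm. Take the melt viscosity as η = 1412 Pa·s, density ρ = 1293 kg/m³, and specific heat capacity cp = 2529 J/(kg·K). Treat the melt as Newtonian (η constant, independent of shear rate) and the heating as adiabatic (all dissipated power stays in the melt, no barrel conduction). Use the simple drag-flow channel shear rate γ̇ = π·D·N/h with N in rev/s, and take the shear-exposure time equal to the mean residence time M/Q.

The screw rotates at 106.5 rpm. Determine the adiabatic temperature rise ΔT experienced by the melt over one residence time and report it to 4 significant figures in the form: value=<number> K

Q_s = Q / 3600 = 192.8 / 3600 = 0.0535556 kg/s
t_res = M / Q_s = 3.14 ÷ 0.0535556 = 58.6307 s
Convert to SI: D = 0.037 m, h = 0.00507 m, N = 106.5/60 = 1.775 rev/s
γ̇ = π D N / h = (π)(0.037)(1.775) / 0.00507 = 40.6951 s⁻¹
ΔT = η·γ̇²·t_res/(ρ·cp) = [1412 × 40.6951² × 58.6307] / [1293 × 2529] = 41.9273 K

value=41.93 K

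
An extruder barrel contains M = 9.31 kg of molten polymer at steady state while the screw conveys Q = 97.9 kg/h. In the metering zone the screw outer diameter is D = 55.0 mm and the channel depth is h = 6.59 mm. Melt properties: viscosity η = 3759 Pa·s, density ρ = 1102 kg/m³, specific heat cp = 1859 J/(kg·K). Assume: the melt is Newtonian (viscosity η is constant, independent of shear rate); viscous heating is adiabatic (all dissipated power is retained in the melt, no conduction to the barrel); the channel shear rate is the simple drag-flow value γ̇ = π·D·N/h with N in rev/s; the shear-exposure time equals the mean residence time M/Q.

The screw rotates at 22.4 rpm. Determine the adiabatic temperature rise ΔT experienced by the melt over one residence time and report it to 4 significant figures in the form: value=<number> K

Convert throughput: Q = 97.9 kg/h = 97.9/3600 = 0.0271944 kg/s
t_res = M / Q_s = 9.31 / 0.0271944 = 342.349 s
Geometry in metres: D = 55.0 mm → 0.055 m, h = 6.59 mm → 0.00659 m; screw speed N = 22.4 rpm = 0.373333 rev/s
γ̇ = π·D·N / h = π · 0.055 · 0.373333 / 0.00659 = 9.78868 s⁻¹
Adiabatic rise: ΔT = η γ̇² t_res / (ρ cp) = 3759·(9.78868)²·342.349 / (1102·1859) = 60.1906 K

value=60.19 K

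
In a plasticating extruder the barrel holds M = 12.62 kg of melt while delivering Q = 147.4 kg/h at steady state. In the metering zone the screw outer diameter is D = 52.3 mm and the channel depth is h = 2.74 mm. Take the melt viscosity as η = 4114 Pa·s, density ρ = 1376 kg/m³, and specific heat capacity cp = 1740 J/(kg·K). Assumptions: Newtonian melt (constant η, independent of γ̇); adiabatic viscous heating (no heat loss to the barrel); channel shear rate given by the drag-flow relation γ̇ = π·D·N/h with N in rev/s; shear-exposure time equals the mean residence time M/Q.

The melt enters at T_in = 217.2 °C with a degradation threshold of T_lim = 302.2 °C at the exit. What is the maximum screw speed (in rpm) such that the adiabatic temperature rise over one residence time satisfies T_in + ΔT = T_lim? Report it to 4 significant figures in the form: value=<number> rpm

value=12.68 rpm

Q_s = Q / 3600 = 147.4 / 3600 = 0.0409444 kg/s
Mean residence time: t_res = M/Q_s = 12.62 kg / 0.0409444 kg/s = 308.223 s
D = 52.3 mm = 0.0523 m;  h = 2.74 mm = 0.00274 m
ΔT_a = T_lim − T_in = 302.2 − 217.2 = 85 K
γ̇_max² = ΔT_a·ρ·cp / (η·t_res) = [85 × 1376 × 1740] / [4114 × 308.223] = 160.494 s⁻²
γ̇_max = sqrt(160.494) = 12.6686 s⁻¹
N_max = γ̇_max h / (πD) = 12.6686·0.00274/(π·0.0523) = 0.211265 rev/s → ×60 = 12.6759 rpm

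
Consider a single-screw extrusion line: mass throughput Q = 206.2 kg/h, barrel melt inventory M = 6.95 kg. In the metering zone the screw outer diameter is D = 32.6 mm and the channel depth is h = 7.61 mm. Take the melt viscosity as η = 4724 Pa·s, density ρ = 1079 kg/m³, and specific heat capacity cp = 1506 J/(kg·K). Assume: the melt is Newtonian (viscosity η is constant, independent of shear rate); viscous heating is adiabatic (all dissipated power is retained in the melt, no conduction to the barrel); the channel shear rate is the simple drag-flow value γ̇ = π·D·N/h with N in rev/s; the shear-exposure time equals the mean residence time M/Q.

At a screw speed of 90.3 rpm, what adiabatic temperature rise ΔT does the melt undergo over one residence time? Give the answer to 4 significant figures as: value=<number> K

value=144.7 K

Convert throughput: Q = 206.2 kg/h = 206.2/3600 = 0.0572778 kg/s
Mean residence time: t_res = M/Q_s = 6.95 kg / 0.0572778 kg/s = 121.339 s
Convert to SI: D = 0.0326 m, h = 0.00761 m, N = 90.3/60 = 1.505 rev/s
γ̇ = π·D·N / h = π · 0.0326 · 1.505 / 0.00761 = 20.2544 s⁻¹
Adiabatic rise: ΔT = η γ̇² t_res / (ρ cp) = 4724·(20.2544)²·121.339 / (1079·1506) = 144.711 K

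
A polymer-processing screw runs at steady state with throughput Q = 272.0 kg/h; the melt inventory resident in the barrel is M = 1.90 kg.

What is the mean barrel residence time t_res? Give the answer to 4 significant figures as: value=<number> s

Throughput in SI: Q_s = 272.0 kg/h ÷ 3600 s/h = 0.0755556 kg/s
t_res = M / Q_s = 1.90 ÷ 0.0755556 = 25.1471 s

value=25.15 s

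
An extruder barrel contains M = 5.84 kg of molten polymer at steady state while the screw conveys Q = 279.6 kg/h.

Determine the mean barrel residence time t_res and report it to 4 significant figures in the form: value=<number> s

value=75.19 s

Q_s = Q / 3600 = 279.6 / 3600 = 0.0776667 kg/s
t_res = M / Q_s = 5.84 / 0.0776667 = 75.1931 s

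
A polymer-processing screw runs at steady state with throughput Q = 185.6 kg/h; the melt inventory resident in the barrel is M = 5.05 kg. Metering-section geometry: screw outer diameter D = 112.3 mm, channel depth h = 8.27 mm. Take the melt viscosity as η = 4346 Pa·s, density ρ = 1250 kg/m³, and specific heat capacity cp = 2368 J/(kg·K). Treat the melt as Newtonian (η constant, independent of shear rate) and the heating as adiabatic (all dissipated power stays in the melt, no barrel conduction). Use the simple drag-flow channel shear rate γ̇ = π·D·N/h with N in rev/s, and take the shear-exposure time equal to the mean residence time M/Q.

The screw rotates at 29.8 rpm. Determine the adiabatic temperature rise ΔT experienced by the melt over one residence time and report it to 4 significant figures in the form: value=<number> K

Q_s = Q / 3600 = 185.6 / 3600 = 0.0515556 kg/s
t_res = M / Q_s = 5.05 / 0.0515556 = 97.9526 s
D = 112.3 mm = 0.1123 m;  h = 8.27 mm = 0.00827 m;  N = 29.8 rpm / 60 = 0.496667 rev/s
γ̇ = π D N / h = (π)(0.1123)(0.496667) / 0.00827 = 21.188 s⁻¹
Adiabatic rise: ΔT = η γ̇² t_res / (ρ cp) = 4346·(21.188)²·97.9526 / (1250·2368) = 64.5643 K

value=64.56 K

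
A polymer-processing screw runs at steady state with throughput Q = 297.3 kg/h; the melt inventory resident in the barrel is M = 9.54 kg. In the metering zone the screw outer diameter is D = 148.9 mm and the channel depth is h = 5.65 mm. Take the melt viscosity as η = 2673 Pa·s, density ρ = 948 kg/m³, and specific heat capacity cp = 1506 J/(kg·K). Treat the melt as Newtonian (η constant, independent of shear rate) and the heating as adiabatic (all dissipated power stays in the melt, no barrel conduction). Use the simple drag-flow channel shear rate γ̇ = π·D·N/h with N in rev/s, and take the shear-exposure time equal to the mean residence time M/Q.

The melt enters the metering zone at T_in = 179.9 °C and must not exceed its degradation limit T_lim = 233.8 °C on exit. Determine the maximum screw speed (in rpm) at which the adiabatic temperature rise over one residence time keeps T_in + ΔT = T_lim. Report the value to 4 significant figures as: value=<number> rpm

Convert throughput: Q = 297.3 kg/h = 297.3/3600 = 0.0825833 kg/s
t_res = M / Q_s = 9.54 / 0.0825833 = 115.52 s
D = 148.9 mm = 0.1489 m;  h = 5.65 mm = 0.00565 m
ΔT_a = T_lim − T_in = 233.8 − 179.9 = 53.9 K
Invert ΔT = ηγ̇²t_res/(ρcp) for γ̇: γ̇_max² = ΔT_a ρ cp / (η t_res) = 53.9·948·1506 / (2673·115.52) = 249.211 s⁻²
γ̇_max = √249.211 = 15.7864 s⁻¹
N_max = γ̇_max·h / (π·D) = 15.7864 · 0.00565 / (π · 0.1489) = 0.190672 rev/s = 11.4403 rpm

value=11.44 rpm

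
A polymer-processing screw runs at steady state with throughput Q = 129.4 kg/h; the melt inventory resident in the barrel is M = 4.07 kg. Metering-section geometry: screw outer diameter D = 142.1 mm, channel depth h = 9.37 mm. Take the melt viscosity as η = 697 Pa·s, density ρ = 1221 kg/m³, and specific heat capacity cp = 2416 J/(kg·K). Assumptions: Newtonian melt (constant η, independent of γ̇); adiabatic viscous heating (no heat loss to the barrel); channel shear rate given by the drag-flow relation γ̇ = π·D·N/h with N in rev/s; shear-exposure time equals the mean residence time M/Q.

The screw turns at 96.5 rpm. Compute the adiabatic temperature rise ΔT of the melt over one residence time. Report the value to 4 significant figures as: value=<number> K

Q_s = Q / 3600 = 129.4 / 3600 = 0.0359444 kg/s
Mean residence time: t_res = M/Q_s = 4.07 kg / 0.0359444 kg/s = 113.23 s
Convert to SI: D = 0.1421 m, h = 0.00937 m, N = 96.5/60 = 1.60833 rev/s
Shear rate: γ̇ = πDN/h = π·0.1421·1.60833/0.00937 = 76.6268 s⁻¹
ΔT = η·γ̇²·t_res / (ρ·cp) = 697 · (76.6268)² · 113.23 / (1221 · 2416) = 157.088 K

value=157.1 K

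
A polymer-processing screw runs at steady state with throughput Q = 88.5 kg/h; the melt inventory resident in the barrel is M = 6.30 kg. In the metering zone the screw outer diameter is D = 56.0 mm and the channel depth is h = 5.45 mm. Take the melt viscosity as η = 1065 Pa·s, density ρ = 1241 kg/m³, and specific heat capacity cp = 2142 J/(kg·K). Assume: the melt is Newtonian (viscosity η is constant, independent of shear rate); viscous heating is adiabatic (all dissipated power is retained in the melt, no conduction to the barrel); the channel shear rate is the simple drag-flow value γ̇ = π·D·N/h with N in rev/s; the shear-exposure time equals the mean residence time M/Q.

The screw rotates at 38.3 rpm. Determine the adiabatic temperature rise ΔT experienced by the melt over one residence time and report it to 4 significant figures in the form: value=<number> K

Convert throughput: Q = 88.5 kg/h = 88.5/3600 = 0.0245833 kg/s
Mean residence time: t_res = M/Q_s = 6.30 kg / 0.0245833 kg/s = 256.271 s
D = 56.0 mm = 0.056 m;  h = 5.45 mm = 0.00545 m;  N = 38.3 rpm / 60 = 0.638333 rev/s
Shear rate: γ̇ = πDN/h = π·0.056·0.638333/0.00545 = 20.6058 s⁻¹
ΔT = η·γ̇²·t_res/(ρ·cp) = [1065 × 20.6058² × 256.271] / [1241 × 2142] = 43.5949 K

value=43.59 K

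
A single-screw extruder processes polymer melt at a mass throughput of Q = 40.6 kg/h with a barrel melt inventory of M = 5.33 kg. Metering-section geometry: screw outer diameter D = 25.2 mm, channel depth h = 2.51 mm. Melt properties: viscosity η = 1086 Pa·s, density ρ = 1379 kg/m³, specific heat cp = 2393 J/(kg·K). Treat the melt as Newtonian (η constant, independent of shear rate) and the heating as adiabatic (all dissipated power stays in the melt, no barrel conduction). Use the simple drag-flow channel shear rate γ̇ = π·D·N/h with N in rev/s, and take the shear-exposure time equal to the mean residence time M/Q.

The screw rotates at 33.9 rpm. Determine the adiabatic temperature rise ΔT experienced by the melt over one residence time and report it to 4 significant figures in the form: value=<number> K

Q_s = Q / 3600 = 40.6 / 3600 = 0.0112778 kg/s
Mean residence time: t_res = M/Q_s = 5.33 kg / 0.0112778 kg/s = 472.611 s
Geometry in metres: D = 25.2 mm → 0.0252 m, h = 2.51 mm → 0.00251 m; screw speed N = 33.9 rpm = 0.565 rev/s
γ̇ = π·D·N / h = π · 0.0252 · 0.565 / 0.00251 = 17.8207 s⁻¹
Adiabatic rise: ΔT = η γ̇² t_res / (ρ cp) = 1086·(17.8207)²·472.611 / (1379·2393) = 49.3943 K

value=49.39 K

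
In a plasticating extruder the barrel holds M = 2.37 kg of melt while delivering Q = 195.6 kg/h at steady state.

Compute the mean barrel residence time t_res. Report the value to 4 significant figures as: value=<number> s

value=43.62 s

Throughput in SI: Q_s = 195.6 kg/h ÷ 3600 s/h = 0.0543333 kg/s
Mean residence time: t_res = M/Q_s = 2.37 kg / 0.0543333 kg/s = 43.6196 s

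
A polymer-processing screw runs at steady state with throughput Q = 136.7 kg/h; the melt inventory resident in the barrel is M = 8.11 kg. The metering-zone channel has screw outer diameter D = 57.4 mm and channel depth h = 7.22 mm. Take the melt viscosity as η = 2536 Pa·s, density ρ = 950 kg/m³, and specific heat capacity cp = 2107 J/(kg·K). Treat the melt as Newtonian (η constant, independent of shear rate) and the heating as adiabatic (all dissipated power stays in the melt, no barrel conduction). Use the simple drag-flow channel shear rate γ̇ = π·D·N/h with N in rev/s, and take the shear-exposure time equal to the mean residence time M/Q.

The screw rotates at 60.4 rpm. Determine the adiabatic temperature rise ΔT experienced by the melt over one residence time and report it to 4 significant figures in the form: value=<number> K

Q_s = Q / 3600 = 136.7 / 3600 = 0.0379722 kg/s
Mean residence time: t_res = M/Q_s = 8.11 kg / 0.0379722 kg/s = 213.577 s
Convert to SI: D = 0.0574 m, h = 0.00722 m, N = 60.4/60 = 1.00667 rev/s
γ̇ = π D N / h = (π)(0.0574)(1.00667) / 0.00722 = 25.1426 s⁻¹
ΔT = η·γ̇²·t_res/(ρ·cp) = [2536 × 25.1426² × 213.577] / [950 × 2107] = 171.055 K

value=171.1 K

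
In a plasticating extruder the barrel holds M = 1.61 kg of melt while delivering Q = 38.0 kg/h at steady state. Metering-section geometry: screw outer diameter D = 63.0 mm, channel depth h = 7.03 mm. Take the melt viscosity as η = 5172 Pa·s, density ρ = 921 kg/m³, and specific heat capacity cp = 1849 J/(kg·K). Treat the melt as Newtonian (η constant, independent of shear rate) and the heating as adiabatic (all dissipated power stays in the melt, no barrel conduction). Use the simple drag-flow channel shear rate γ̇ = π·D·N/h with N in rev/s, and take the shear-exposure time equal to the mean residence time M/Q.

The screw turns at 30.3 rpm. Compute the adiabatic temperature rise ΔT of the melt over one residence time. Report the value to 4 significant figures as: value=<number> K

value=93.64 K

Q_s = Q / 3600 = 38.0 / 3600 = 0.0105556 kg/s
t_res = M / Q_s = 1.61 / 0.0105556 = 152.526 s
Convert to SI: D = 0.063 m, h = 0.00703 m, N = 30.3/60 = 0.505 rev/s
Shear rate: γ̇ = πDN/h = π·0.063·0.505/0.00703 = 14.2176 s⁻¹
Adiabatic rise: ΔT = η γ̇² t_res / (ρ cp) = 5172·(14.2176)²·152.526 / (921·1849) = 93.6396 K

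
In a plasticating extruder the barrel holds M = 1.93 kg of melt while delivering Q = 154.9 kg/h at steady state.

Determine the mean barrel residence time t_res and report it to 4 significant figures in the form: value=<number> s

Convert throughput: Q = 154.9 kg/h = 154.9/3600 = 0.0430278 kg/s
t_res = M / Q_s = 1.93 ÷ 0.0430278 = 44.8547 s

value=44.85 s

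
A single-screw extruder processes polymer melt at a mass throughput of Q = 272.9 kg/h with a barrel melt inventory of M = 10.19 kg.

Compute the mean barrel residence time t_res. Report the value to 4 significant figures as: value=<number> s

value=134.4 s

Throughput in SI: Q_s = 272.9 kg/h ÷ 3600 s/h = 0.0758056 kg/s
t_res = M / Q_s = 10.19 / 0.0758056 = 134.423 s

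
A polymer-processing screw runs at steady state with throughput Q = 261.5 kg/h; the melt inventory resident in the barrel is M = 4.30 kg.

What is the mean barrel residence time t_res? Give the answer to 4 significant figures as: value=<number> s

Throughput in SI: Q_s = 261.5 kg/h ÷ 3600 s/h = 0.0726389 kg/s
t_res = M / Q_s = 4.30 / 0.0726389 = 59.1969 s

value=59.20 s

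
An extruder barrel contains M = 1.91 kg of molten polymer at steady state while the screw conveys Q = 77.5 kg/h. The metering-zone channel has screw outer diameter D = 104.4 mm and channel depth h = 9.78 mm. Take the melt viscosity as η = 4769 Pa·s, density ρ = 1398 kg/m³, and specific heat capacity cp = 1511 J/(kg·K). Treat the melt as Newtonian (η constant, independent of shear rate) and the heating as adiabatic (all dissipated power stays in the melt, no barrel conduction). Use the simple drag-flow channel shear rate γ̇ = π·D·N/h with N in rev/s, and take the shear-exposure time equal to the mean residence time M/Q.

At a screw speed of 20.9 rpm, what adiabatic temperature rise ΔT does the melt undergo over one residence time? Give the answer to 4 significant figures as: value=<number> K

value=27.33 K

Q_s = Q / 3600 = 77.5 / 3600 = 0.0215278 kg/s
t_res = M / Q_s = 1.91 / 0.0215278 = 88.7226 s
Convert to SI: D = 0.1044 m, h = 0.00978 m, N = 20.9/60 = 0.348333 rev/s
γ̇ = π D N / h = (π)(0.1044)(0.348333) / 0.00978 = 11.6817 s⁻¹
ΔT = η·γ̇²·t_res/(ρ·cp) = [4769 × 11.6817² × 88.7226] / [1398 × 1511] = 27.334 K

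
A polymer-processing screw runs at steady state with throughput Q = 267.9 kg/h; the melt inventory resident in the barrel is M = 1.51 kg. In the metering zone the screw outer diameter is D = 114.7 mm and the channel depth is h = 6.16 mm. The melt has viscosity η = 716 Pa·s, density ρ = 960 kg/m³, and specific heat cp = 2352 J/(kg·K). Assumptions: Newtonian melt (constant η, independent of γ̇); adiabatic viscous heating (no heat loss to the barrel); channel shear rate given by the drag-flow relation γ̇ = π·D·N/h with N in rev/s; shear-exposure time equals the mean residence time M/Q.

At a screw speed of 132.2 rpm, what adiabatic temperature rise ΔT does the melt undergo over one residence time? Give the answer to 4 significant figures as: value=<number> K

value=106.9 K

Convert throughput: Q = 267.9 kg/h = 267.9/3600 = 0.0744167 kg/s
t_res = M / Q_s = 1.51 ÷ 0.0744167 = 20.2912 s
Geometry in metres: D = 114.7 mm → 0.1147 m, h = 6.16 mm → 0.00616 m; screw speed N = 132.2 rpm = 2.20333 rev/s
γ̇ = π·D·N / h = π · 0.1147 · 2.20333 / 0.00616 = 128.888 s⁻¹
Adiabatic rise: ΔT = η γ̇² t_res / (ρ cp) = 716·(128.888)²·20.2912 / (960·2352) = 106.89 K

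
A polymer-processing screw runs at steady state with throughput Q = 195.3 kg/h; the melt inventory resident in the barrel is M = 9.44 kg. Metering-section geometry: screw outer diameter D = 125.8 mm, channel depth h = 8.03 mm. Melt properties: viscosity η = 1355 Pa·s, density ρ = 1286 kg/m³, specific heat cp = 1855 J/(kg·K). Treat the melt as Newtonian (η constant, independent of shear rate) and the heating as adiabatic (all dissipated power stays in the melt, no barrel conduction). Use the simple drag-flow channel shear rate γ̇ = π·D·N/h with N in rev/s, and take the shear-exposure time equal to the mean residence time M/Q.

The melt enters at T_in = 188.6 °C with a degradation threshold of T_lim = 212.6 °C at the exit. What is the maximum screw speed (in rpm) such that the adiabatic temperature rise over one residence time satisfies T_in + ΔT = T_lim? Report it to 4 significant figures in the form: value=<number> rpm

value=19.00 rpm

Q_s = Q / 3600 = 195.3 / 3600 = 0.05425 kg/s
t_res = M / Q_s = 9.44 ÷ 0.05425 = 174.009 s
Convert to metres: D = 0.1258 m, h = 0.00803 m
ΔT_a = T_lim − T_in = 212.6 °C − 188.6 °C = 24 K
γ̇_max² = ΔT_a·ρ·cp/(η·t_res) = 24·1286·1855/(1355·174.009) = 242.82 s⁻²
Take the square root: γ̇_max = √(242.82) = 15.5827 s⁻¹
Solve γ̇ = πDN/h for N: N_max = γ̇_max·h/(π·D) = 15.5827 × 0.00803 / (π × 0.1258) = 0.316612 rev/s = 18.9967 rpm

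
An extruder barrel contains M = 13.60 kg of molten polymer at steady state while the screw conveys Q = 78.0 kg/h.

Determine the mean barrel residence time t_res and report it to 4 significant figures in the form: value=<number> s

value=627.7 s

Throughput in SI: Q_s = 78.0 kg/h ÷ 3600 s/h = 0.0216667 kg/s
Mean residence time: t_res = M/Q_s = 13.60 kg / 0.0216667 kg/s = 627.692 s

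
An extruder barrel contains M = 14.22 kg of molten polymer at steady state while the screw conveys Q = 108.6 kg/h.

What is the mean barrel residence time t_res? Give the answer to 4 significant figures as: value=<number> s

Q_s = Q / 3600 = 108.6 / 3600 = 0.0301667 kg/s
t_res = M / Q_s = 14.22 ÷ 0.0301667 = 471.381 s

value=471.4 s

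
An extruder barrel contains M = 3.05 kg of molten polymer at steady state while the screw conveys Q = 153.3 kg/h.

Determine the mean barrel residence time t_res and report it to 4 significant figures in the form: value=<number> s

value=71.62 s

Throughput in SI: Q_s = 153.3 kg/h ÷ 3600 s/h = 0.0425833 kg/s
t_res = M / Q_s = 3.05 / 0.0425833 = 71.6243 s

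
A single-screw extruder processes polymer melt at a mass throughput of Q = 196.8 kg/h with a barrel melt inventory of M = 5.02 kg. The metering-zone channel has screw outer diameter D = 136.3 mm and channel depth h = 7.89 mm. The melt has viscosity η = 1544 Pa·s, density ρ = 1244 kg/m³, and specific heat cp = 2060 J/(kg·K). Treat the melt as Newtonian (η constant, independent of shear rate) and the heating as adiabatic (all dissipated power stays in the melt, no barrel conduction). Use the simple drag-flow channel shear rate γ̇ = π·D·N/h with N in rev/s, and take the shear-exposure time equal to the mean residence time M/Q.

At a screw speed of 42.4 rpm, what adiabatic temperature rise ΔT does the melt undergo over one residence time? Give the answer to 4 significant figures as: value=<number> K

Convert throughput: Q = 196.8 kg/h = 196.8/3600 = 0.0546667 kg/s
t_res = M / Q_s = 5.02 ÷ 0.0546667 = 91.8293 s
D = 136.3 mm = 0.1363 m;  h = 7.89 mm = 0.00789 m;  N = 42.4 rpm / 60 = 0.706667 rev/s
γ̇ = π D N / h = (π)(0.1363)(0.706667) / 0.00789 = 38.3516 s⁻¹
ΔT = η·γ̇²·t_res/(ρ·cp) = [1544 × 38.3516² × 91.8293] / [1244 × 2060] = 81.3781 K

value=81.38 K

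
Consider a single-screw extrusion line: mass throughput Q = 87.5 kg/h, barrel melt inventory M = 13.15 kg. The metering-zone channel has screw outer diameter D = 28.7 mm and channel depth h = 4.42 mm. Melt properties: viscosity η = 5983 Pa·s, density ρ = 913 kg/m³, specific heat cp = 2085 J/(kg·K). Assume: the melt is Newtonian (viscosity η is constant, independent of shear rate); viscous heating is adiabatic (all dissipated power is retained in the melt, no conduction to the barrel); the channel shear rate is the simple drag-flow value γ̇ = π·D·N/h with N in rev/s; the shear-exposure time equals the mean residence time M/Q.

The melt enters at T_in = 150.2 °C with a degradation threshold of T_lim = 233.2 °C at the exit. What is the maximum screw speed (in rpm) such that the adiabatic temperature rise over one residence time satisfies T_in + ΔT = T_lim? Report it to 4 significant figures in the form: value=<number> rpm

value=20.55 rpm

Throughput in SI: Q_s = 87.5 kg/h ÷ 3600 s/h = 0.0243056 kg/s
t_res = M / Q_s = 13.15 / 0.0243056 = 541.029 s
Convert to metres: D = 0.0287 m, h = 0.00442 m
ΔT_a = T_lim − T_in = 233.2 − 150.2 = 83 K
γ̇_max² = ΔT_a·ρ·cp/(η·t_res) = 83·913·2085/(5983·541.029) = 48.8108 s⁻²
Take the square root: γ̇_max = √(48.8108) = 6.98647 s⁻¹
Solve γ̇ = πDN/h for N: N_max = γ̇_max·h/(π·D) = 6.98647 × 0.00442 / (π × 0.0287) = 0.34249 rev/s = 20.5494 rpm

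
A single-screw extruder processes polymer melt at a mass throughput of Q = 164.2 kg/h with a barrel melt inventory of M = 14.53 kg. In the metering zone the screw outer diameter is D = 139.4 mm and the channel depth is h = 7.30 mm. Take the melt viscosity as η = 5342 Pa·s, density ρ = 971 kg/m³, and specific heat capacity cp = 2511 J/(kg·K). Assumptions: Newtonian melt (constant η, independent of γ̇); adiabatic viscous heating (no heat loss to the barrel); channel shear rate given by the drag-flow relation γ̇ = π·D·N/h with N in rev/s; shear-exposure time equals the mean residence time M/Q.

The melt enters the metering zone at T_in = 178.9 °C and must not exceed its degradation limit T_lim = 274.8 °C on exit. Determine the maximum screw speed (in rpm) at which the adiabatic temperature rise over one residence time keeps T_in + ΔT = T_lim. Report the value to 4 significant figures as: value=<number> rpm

Convert throughput: Q = 164.2 kg/h = 164.2/3600 = 0.0456111 kg/s
t_res = M / Q_s = 14.53 / 0.0456111 = 318.563 s
Convert to metres: D = 0.1394 m, h = 0.0073 m
ΔT_a = T_lim − T_in = 274.8 − 178.9 = 95.9 K
Invert ΔT = ηγ̇²t_res/(ρcp) for γ̇: γ̇_max² = ΔT_a ρ cp / (η t_res) = 95.9·971·2511 / (5342·318.563) = 137.4 s⁻²
γ̇_max = sqrt(137.4) = 11.7218 s⁻¹
Solve γ̇ = πDN/h for N: N_max = γ̇_max·h/(π·D) = 11.7218 × 0.0073 / (π × 0.1394) = 0.19539 rev/s = 11.7234 rpm

value=11.72 rpm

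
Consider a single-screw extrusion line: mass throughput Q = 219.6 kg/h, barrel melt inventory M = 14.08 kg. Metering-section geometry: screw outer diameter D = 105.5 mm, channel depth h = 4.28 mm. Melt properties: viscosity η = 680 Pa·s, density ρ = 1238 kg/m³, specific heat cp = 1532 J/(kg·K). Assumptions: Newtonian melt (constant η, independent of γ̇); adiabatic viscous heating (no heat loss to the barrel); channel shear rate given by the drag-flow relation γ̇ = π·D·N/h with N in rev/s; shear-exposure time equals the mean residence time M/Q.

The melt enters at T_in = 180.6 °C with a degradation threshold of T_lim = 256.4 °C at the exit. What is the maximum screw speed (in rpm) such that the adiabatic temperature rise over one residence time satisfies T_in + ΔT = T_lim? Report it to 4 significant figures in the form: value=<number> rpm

Convert throughput: Q = 219.6 kg/h = 219.6/3600 = 0.061 kg/s
Mean residence time: t_res = M/Q_s = 14.08 kg / 0.061 kg/s = 230.82 s
Convert to metres: D = 0.1055 m, h = 0.00428 m
Allowable rise: ΔT_a = T_lim − T_in = 256.4 − 180.6 = 75.8 K
γ̇_max² = ΔT_a·ρ·cp/(η·t_res) = 75.8·1238·1532/(680·230.82) = 915.94 s⁻²
γ̇_max = √915.94 = 30.2645 s⁻¹
Solve γ̇ = πDN/h for N: N_max = γ̇_max·h/(π·D) = 30.2645 × 0.00428 / (π × 0.1055) = 0.390818 rev/s = 23.4491 rpm

value=23.45 rpm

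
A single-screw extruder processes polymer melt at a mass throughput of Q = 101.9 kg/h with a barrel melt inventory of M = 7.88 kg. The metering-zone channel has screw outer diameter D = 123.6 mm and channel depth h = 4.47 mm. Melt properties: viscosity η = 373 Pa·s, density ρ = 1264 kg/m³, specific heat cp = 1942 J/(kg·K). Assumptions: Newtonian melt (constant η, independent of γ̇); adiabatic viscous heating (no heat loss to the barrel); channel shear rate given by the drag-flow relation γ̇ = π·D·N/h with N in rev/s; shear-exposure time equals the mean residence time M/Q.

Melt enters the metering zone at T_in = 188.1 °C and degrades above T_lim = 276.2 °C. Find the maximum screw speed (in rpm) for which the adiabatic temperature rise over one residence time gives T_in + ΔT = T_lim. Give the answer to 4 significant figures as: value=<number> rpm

Q_s = Q / 3600 = 101.9 / 3600 = 0.0283056 kg/s
t_res = M / Q_s = 7.88 / 0.0283056 = 278.391 s
Geometry in SI: D = 123.6 mm → 0.1236 m, h = 4.47 mm → 0.00447 m
Allowable rise: ΔT_a = T_lim − T_in = 276.2 − 188.1 = 88.1 K
γ̇_max² = ΔT_a·ρ·cp / (η·t_res) = [88.1 × 1264 × 1942] / [373 × 278.391] = 2082.61 s⁻²
Take the square root: γ̇_max = √(2082.61) = 45.6357 s⁻¹
N_max = γ̇_max·h / (π·D) = 45.6357 · 0.00447 / (π · 0.1236) = 0.525344 rev/s = 31.5206 rpm

value=31.52 rpm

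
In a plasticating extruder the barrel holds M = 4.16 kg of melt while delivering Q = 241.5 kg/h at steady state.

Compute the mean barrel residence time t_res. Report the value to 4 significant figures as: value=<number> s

value=62.01 s

Q_s = Q / 3600 = 241.5 / 3600 = 0.0670833 kg/s
t_res = M / Q_s = 4.16 / 0.0670833 = 62.0124 s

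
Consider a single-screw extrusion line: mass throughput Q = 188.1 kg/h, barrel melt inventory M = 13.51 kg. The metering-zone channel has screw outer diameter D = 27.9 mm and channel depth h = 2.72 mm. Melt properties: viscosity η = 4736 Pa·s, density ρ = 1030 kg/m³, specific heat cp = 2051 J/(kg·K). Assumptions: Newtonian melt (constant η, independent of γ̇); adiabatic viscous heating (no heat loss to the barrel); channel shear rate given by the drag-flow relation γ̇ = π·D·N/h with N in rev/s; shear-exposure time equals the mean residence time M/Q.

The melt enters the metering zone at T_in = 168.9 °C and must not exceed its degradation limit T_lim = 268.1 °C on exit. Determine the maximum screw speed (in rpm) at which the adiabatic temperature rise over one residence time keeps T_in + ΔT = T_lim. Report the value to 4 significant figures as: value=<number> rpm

Convert throughput: Q = 188.1 kg/h = 188.1/3600 = 0.05225 kg/s
t_res = M / Q_s = 13.51 ÷ 0.05225 = 258.565 s
D = 27.9 mm = 0.0279 m;  h = 2.72 mm = 0.00272 m
Allowable rise: ΔT_a = T_lim − T_in = 268.1 − 168.9 = 99.2 K
γ̇_max² = ΔT_a·ρ·cp/(η·t_res) = 99.2·1030·2051/(4736·258.565) = 171.133 s⁻²
γ̇_max = sqrt(171.133) = 13.0818 s⁻¹
N_max = γ̇_max·h / (π·D) = 13.0818 · 0.00272 / (π · 0.0279) = 0.405959 rev/s = 24.3575 rpm

value=24.36 rpm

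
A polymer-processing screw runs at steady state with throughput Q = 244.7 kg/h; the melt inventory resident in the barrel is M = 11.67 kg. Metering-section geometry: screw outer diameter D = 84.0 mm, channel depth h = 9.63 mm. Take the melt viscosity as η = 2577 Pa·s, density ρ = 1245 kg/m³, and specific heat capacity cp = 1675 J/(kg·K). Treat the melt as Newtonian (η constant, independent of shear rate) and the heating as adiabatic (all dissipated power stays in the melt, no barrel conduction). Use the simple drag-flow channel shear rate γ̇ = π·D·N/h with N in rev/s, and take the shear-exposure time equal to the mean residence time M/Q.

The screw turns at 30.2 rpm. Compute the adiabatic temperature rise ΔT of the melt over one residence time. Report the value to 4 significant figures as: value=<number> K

Q_s = Q / 3600 = 244.7 / 3600 = 0.0679722 kg/s
Mean residence time: t_res = M/Q_s = 11.67 kg / 0.0679722 kg/s = 171.688 s
Geometry in metres: D = 84.0 mm → 0.084 m, h = 9.63 mm → 0.00963 m; screw speed N = 30.2 rpm = 0.503333 rev/s
γ̇ = π·D·N / h = π · 0.084 · 0.503333 / 0.00963 = 13.793 s⁻¹
Adiabatic rise: ΔT = η γ̇² t_res / (ρ cp) = 2577·(13.793)²·171.688 / (1245·1675) = 40.3633 K

value=40.36 K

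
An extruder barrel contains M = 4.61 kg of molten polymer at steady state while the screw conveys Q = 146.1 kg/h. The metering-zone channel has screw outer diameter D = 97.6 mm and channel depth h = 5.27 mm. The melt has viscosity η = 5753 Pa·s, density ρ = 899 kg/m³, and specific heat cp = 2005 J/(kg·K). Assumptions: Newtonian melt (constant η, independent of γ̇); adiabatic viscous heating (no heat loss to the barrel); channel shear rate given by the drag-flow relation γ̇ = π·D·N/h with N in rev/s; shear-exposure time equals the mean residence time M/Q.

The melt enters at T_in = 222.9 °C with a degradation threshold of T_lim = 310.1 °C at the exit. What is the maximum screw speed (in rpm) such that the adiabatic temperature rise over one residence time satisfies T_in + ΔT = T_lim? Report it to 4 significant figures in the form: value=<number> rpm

value=15.99 rpm

Convert throughput: Q = 146.1 kg/h = 146.1/3600 = 0.0405833 kg/s
Mean residence time: t_res = M/Q_s = 4.61 kg / 0.0405833 kg/s = 113.593 s
Geometry in SI: D = 97.6 mm → 0.0976 m, h = 5.27 mm → 0.00527 m
ΔT_a = T_lim − T_in = 310.1 °C − 222.9 °C = 87.2 K
Invert ΔT = ηγ̇²t_res/(ρcp) for γ̇: γ̇_max² = ΔT_a ρ cp / (η t_res) = 87.2·899·2005 / (5753·113.593) = 240.515 s⁻²
Take the square root: γ̇_max = √(240.515) = 15.5086 s⁻¹
Solve γ̇ = πDN/h for N: N_max = γ̇_max·h/(π·D) = 15.5086 × 0.00527 / (π × 0.0976) = 0.266552 rev/s = 15.9931 rpm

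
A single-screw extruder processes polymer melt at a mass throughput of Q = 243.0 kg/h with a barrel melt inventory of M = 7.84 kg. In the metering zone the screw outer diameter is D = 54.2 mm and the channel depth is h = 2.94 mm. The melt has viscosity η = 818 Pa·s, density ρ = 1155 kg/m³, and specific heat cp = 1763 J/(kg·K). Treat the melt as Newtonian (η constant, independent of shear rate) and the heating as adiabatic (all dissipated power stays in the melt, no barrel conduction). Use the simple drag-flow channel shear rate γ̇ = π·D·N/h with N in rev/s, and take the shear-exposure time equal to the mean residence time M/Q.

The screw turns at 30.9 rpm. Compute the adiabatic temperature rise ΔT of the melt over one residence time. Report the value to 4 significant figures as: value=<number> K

value=41.51 K

Throughput in SI: Q_s = 243.0 kg/h ÷ 3600 s/h = 0.0675 kg/s
Mean residence time: t_res = M/Q_s = 7.84 kg / 0.0675 kg/s = 116.148 s
Geometry in metres: D = 54.2 mm → 0.0542 m, h = 2.94 mm → 0.00294 m; screw speed N = 30.9 rpm = 0.515 rev/s
Shear rate: γ̇ = πDN/h = π·0.0542·0.515/0.00294 = 29.827 s⁻¹
Adiabatic rise: ΔT = η γ̇² t_res / (ρ cp) = 818·(29.827)²·116.148 / (1155·1763) = 41.5097 K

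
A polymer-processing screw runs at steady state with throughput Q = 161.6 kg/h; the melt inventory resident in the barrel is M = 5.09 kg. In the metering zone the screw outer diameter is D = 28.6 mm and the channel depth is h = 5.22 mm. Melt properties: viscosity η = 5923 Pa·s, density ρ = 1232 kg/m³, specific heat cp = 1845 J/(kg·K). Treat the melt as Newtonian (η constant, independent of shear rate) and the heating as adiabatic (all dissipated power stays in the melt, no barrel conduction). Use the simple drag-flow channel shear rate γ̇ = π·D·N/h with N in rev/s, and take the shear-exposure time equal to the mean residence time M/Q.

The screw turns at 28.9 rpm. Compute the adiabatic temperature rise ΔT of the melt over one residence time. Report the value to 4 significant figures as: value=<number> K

Convert throughput: Q = 161.6 kg/h = 161.6/3600 = 0.0448889 kg/s
t_res = M / Q_s = 5.09 / 0.0448889 = 113.391 s
Geometry in metres: D = 28.6 mm → 0.0286 m, h = 5.22 mm → 0.00522 m; screw speed N = 28.9 rpm = 0.481667 rev/s
γ̇ = π·D·N / h = π · 0.0286 · 0.481667 / 0.00522 = 8.29072 s⁻¹
ΔT = η·γ̇²·t_res / (ρ·cp) = 5923 · (8.29072)² · 113.391 / (1232 · 1845) = 20.3094 K

value=20.31 K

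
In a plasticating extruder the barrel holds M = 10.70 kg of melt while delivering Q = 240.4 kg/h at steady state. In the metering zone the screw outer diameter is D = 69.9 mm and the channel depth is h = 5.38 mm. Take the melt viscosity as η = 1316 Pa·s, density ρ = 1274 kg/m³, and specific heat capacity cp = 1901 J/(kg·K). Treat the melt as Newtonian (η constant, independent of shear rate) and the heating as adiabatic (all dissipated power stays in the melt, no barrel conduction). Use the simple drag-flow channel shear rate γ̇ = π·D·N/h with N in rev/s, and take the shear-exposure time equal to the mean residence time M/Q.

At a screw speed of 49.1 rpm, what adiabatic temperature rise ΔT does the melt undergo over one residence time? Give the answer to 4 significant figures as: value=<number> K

value=97.14 K

Q_s = Q / 3600 = 240.4 / 3600 = 0.0667778 kg/s
t_res = M / Q_s = 10.70 ÷ 0.0667778 = 160.233 s
Geometry in metres: D = 69.9 mm → 0.0699 m, h = 5.38 mm → 0.00538 m; screw speed N = 49.1 rpm = 0.818333 rev/s
Shear rate: γ̇ = πDN/h = π·0.0699·0.818333/0.00538 = 33.4022 s⁻¹
Adiabatic rise: ΔT = η γ̇² t_res / (ρ cp) = 1316·(33.4022)²·160.233 / (1274·1901) = 97.1418 K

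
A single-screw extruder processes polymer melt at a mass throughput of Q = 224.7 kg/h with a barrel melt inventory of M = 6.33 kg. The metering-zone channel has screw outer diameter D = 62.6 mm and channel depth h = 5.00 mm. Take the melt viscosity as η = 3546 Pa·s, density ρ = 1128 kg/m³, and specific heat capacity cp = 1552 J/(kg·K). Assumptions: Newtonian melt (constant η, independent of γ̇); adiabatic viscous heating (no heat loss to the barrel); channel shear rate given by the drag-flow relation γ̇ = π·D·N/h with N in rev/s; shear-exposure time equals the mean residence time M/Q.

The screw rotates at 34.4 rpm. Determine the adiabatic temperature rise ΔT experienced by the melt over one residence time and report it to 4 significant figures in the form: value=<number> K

value=104.5 K

Throughput in SI: Q_s = 224.7 kg/h ÷ 3600 s/h = 0.0624167 kg/s
Mean residence time: t_res = M/Q_s = 6.33 kg / 0.0624167 kg/s = 101.415 s
Geometry in metres: D = 62.6 mm → 0.0626 m, h = 5.00 mm → 0.005 m; screw speed N = 34.4 rpm = 0.573333 rev/s
Shear rate: γ̇ = πDN/h = π·0.0626·0.573333/0.005 = 22.5508 s⁻¹
Adiabatic rise: ΔT = η γ̇² t_res / (ρ cp) = 3546·(22.5508)²·101.415 / (1128·1552) = 104.463 K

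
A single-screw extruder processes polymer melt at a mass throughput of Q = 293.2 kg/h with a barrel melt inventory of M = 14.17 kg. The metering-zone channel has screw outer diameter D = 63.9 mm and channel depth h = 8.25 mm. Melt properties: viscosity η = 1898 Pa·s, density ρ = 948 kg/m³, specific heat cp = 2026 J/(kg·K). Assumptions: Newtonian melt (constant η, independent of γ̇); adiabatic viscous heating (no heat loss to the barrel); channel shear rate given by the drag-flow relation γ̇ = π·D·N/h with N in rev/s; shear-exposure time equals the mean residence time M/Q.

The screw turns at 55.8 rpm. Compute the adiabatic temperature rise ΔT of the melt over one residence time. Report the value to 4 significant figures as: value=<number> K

Throughput in SI: Q_s = 293.2 kg/h ÷ 3600 s/h = 0.0814444 kg/s
t_res = M / Q_s = 14.17 / 0.0814444 = 173.984 s
Convert to SI: D = 0.0639 m, h = 0.00825 m, N = 55.8/60 = 0.93 rev/s
Shear rate: γ̇ = πDN/h = π·0.0639·0.93/0.00825 = 22.6297 s⁻¹
Adiabatic rise: ΔT = η γ̇² t_res / (ρ cp) = 1898·(22.6297)²·173.984 / (948·2026) = 88.0473 K

value=88.05 K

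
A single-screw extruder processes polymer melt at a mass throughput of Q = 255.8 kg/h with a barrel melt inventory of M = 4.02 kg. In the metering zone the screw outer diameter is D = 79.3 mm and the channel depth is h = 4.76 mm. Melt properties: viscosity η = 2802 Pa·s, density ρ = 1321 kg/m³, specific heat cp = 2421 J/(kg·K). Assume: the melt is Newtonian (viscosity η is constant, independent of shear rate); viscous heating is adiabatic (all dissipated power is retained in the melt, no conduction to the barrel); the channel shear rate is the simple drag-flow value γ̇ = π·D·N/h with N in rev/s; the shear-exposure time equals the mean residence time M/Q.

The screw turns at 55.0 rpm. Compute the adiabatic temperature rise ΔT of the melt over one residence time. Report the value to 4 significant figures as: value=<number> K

Throughput in SI: Q_s = 255.8 kg/h ÷ 3600 s/h = 0.0710556 kg/s
t_res = M / Q_s = 4.02 ÷ 0.0710556 = 56.5754 s
Convert to SI: D = 0.0793 m, h = 0.00476 m, N = 55.0/60 = 0.916667 rev/s
γ̇ = π D N / h = (π)(0.0793)(0.916667) / 0.00476 = 47.9764 s⁻¹
ΔT = η·γ̇²·t_res/(ρ·cp) = [2802 × 47.9764² × 56.5754] / [1321 × 2421] = 114.092 K

value=114.1 K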